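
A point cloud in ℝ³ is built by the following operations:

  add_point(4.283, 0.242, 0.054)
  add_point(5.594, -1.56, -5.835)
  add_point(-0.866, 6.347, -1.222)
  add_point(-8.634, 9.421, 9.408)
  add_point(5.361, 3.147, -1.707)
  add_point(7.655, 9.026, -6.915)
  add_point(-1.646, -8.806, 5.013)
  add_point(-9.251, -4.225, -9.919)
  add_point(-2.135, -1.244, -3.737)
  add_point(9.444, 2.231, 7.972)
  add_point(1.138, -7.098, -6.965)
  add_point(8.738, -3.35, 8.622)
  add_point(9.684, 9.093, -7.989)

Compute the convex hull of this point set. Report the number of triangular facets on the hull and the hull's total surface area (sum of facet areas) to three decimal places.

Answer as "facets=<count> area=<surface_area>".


facets=14 area=1209.532

Points on the hull: [1, 3, 5, 6, 7, 9, 10, 11, 12] (9 of 13).

Triangle areas on the boundary:
  f1: (p6, p3, p7) → 170.1348
  f2: (p9, p3, p12) → 169.1202
  f3: (p5, p12, p7) → 19.1031
  f4: (p5, p3, p7) → 224.3555
  f5: (p5, p3, p12) → 7.9061
  f6: (p10, p12, p7) → 100.5723
  f7: (p10, p6, p7) → 69.1461
  f8: (p1, p10, p12) → 18.6589
  f9: (p11, p10, p6) → 76.1440
  f10: (p11, p6, p3) → 120.9101
  f11: (p11, p9, p3) → 53.6325
  f12: (p11, p1, p10) → 52.6485
  f13: (p11, p9, p12) → 42.7083
  f14: (p11, p1, p12) → 84.4915
Σ area = 1209.532

Check V−E+F: 9 − 21 + 14 = 2.


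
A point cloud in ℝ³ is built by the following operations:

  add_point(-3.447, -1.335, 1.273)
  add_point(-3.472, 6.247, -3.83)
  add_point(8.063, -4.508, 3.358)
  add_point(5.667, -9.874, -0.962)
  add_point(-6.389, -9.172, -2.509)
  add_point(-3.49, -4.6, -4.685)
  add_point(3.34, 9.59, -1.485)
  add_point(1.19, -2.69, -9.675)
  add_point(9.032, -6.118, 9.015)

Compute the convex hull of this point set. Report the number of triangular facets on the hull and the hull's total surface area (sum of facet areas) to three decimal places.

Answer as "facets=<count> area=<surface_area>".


8 of the 9 inputs are extreme points: [0, 1, 2, 3, 4, 6, 7, 8].

Triangle areas on the boundary:
  f1: (p3, p8, p4) → 62.6038
  f2: (p3, p7, p4) → 64.4572
  f3: (p0, p8, p4) → 69.4887
  f4: (p0, p6, p8) → 101.4282
  f5: (p2, p6, p8) → 37.7470
  f6: (p2, p3, p8) → 19.7603
  f7: (p2, p7, p6) → 98.9947
  f8: (p2, p3, p7) → 44.0281
  f9: (p1, p0, p6) → 35.6871
  f10: (p1, p7, p6) → 45.8916
  f11: (p1, p0, p4) → 36.8921
  f12: (p1, p7, p4) → 70.8926
Σ area = 687.871

Euler characteristic 8−18+12 = 2 ✓

facets=12 area=687.871


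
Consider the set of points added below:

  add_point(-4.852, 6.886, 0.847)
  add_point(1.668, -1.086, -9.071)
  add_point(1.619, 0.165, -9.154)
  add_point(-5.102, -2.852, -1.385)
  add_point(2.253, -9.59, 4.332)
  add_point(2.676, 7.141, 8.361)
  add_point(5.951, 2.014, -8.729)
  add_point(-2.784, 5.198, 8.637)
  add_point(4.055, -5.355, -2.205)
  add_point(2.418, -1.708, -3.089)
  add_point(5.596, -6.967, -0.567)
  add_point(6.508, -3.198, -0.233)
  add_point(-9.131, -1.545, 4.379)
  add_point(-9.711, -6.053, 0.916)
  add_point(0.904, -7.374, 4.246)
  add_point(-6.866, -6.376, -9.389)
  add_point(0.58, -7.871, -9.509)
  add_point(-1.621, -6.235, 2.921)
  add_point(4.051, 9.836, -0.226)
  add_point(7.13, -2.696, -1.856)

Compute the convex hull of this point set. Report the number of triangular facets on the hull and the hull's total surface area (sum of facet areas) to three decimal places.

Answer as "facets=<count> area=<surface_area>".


facets=24 area=979.775

Extreme-point indices: [0, 2, 4, 5, 6, 7, 10, 11, 12, 13, 15, 16, 18, 19] — 14 of 20 on the boundary.

Facet areas (half cross-product norm):
  f1: (p5, p18, p19) → 58.6993
  f2: (p12, p15, p13) → 24.8761
  f3: (p4, p7, p5) → 47.0094
  f4: (p4, p15, p13) → 69.1730
  f5: (p4, p15, p16) → 52.9283
  f6: (p4, p12, p13) → 36.9292
  f7: (p4, p7, p12) → 70.4795
  f8: (p6, p18, p19) → 48.3042
  f9: (p6, p16, p19) → 44.1293
  f10: (p0, p12, p15) → 73.9936
  f11: (p0, p7, p12) → 38.1621
  f12: (p0, p5, p18) → 40.3802
  f13: (p0, p7, p5) → 23.7083
  f14: (p11, p5, p19) → 11.3527
  f15: (p11, p4, p5) → 62.2191
  f16: (p10, p16, p19) → 24.2783
  f17: (p10, p4, p16) → 31.0113
  f18: (p10, p11, p19) → 3.3877
  f19: (p10, p11, p4) → 11.2853
  f20: (p2, p15, p16) → 30.7266
  f21: (p2, p6, p16) → 16.5123
  f22: (p2, p0, p15) → 73.1571
  f23: (p2, p6, p18) → 27.2455
  f24: (p2, p0, p18) → 59.8269
Σ area = 979.775

Euler: V−E+F = 14−36+24 = 2.


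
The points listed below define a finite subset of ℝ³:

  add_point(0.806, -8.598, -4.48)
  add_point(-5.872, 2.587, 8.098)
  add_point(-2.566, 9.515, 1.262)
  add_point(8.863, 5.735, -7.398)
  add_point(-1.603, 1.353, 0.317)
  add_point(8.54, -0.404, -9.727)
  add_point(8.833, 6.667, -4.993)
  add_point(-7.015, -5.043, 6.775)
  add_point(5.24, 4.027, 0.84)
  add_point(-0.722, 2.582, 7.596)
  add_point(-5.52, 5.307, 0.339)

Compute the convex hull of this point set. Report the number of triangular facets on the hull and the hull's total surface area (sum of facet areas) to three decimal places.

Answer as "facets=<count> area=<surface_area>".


facets=16 area=701.332

Hull vertices (10/11): indices [0, 1, 2, 3, 5, 6, 7, 8, 9, 10].

Area of each hull facet:
  f1: (p9, p0, p7) → 69.9375
  f2: (p10, p0, p7) → 83.6478
  f3: (p10, p2, p3) → 38.4153
  f4: (p1, p9, p7) → 20.0854
  f5: (p1, p9, p2) → 24.5552
  f6: (p1, p10, p7) → 31.7455
  f7: (p1, p10, p2) → 21.3280
  f8: (p6, p2, p3) → 14.6065
  f9: (p6, p9, p2) → 63.6894
  f10: (p8, p9, p0) → 65.5581
  f11: (p8, p6, p9) → 8.8040
  f12: (p5, p8, p0) → 70.6600
  f13: (p5, p8, p6) → 31.0058
  f14: (p5, p6, p3) → 6.3157
  f15: (p5, p10, p3) → 53.4310
  f16: (p5, p10, p0) → 97.5470
Σ area = 701.332

Check V−E+F: 10 − 24 + 16 = 2.


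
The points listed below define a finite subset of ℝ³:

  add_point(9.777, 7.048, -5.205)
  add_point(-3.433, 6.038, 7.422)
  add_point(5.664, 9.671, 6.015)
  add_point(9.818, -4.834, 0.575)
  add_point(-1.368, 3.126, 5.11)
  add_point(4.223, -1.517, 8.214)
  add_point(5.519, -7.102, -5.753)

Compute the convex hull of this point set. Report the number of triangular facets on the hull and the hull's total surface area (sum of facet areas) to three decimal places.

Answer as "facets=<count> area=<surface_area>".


facets=10 area=541.706

7 of the 7 inputs are extreme points: [0, 1, 2, 3, 4, 5, 6].

Area of each hull facet:
  f1: (p0, p2, p1) → 56.4622
  f2: (p0, p6, p1) → 131.5236
  f3: (p0, p2, p3) → 79.0735
  f4: (p0, p6, p3) → 52.4880
  f5: (p5, p2, p1) → 49.2535
  f6: (p5, p2, p3) → 57.3271
  f7: (p5, p6, p3) → 36.7325
  f8: (p4, p6, p1) → 5.1789
  f9: (p4, p5, p1) → 14.2274
  f10: (p4, p5, p6) → 59.4395
Σ area = 541.706

Check V−E+F: 7 − 15 + 10 = 2.


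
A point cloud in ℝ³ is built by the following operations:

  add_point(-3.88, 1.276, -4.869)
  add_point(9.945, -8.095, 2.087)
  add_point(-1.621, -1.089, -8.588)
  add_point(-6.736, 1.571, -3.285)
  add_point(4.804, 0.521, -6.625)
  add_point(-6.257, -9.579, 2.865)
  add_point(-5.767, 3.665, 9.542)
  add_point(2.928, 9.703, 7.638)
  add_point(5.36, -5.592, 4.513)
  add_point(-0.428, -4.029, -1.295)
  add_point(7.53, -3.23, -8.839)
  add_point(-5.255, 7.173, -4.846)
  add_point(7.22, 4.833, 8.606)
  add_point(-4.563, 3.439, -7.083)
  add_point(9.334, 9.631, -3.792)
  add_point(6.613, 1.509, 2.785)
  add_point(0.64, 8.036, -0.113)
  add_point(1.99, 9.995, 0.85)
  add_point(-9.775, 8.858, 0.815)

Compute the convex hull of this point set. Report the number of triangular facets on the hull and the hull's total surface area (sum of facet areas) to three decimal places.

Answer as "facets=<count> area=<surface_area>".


facets=24 area=1214.132

Hull vertices (14/19): indices [1, 2, 3, 5, 6, 7, 8, 10, 11, 12, 13, 14, 17, 18].

Area of each hull facet:
  f1: (p10, p5, p1) → 98.6803
  f2: (p14, p10, p1) → 84.9890
  f3: (p6, p5, p18) → 80.8953
  f4: (p2, p10, p5) → 69.1538
  f5: (p8, p5, p1) → 29.7943
  f6: (p8, p6, p5) → 85.1310
  f7: (p17, p14, p18) → 28.2756
  f8: (p12, p14, p1) → 98.3968
  f9: (p12, p8, p1) → 29.6637
  f10: (p12, p8, p6) → 72.4082
  f11: (p3, p5, p18) → 48.8520
  f12: (p3, p2, p5) → 49.9078
  f13: (p11, p14, p18) → 47.5704
  f14: (p7, p12, p6) → 35.1651
  f15: (p7, p6, p18) → 58.3451
  f16: (p7, p17, p18) → 40.1637
  f17: (p7, p17, p14) → 27.1850
  f18: (p7, p12, p14) → 42.1718
  f19: (p13, p11, p14) → 32.6781
  f20: (p13, p14, p10) → 89.8894
  f21: (p13, p2, p10) → 18.7672
  f22: (p13, p3, p2) → 13.2096
  f23: (p13, p3, p18) → 20.7257
  f24: (p13, p11, p18) → 12.1130
Σ area = 1214.132

Euler: V−E+F = 14−36+24 = 2.


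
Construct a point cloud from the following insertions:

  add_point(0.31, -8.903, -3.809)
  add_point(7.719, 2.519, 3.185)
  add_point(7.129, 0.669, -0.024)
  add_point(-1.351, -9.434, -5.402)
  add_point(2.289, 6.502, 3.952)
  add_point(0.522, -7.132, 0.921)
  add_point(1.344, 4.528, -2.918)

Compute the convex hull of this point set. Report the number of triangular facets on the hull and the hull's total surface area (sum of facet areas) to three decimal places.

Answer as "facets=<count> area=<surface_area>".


Hull vertices (7/7): indices [0, 1, 2, 3, 4, 5, 6].

Per-facet area ½‖(b−a)×(c−a)‖:
  f1: (p6, p4, p3) → 46.3875
  f2: (p6, p4, p1) → 24.1046
  f3: (p5, p4, p3) → 41.1357
  f4: (p5, p0, p3) → 4.0197
  f5: (p5, p4, p1) → 41.5102
  f6: (p2, p6, p3) → 52.0921
  f7: (p2, p6, p1) → 13.8493
  f8: (p2, p0, p3) → 9.3132
  f9: (p2, p5, p1) → 17.6692
  f10: (p2, p5, p0) → 25.3868
Σ area = 275.468

Euler characteristic 7−15+10 = 2 ✓

facets=10 area=275.468


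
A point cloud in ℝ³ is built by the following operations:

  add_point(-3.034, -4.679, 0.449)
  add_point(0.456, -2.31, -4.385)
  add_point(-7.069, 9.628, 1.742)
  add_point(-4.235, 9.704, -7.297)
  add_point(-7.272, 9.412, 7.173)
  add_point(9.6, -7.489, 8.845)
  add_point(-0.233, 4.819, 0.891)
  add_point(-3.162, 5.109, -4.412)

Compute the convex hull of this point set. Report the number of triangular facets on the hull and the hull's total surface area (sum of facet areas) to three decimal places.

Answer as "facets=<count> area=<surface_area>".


Extreme-point indices: [0, 1, 2, 3, 4, 5, 6] — 7 of 8 on the boundary.

Facet areas (half cross-product norm):
  f1: (p0, p5, p4) → 123.4379
  f2: (p1, p3, p5) → 85.5471
  f3: (p1, p0, p5) → 49.4631
  f4: (p1, p0, p3) → 40.3452
  f5: (p6, p5, p4) → 84.4828
  f6: (p6, p3, p4) → 54.2499
  f7: (p6, p3, p5) → 39.3882
  f8: (p2, p3, p4) → 6.8284
  f9: (p2, p0, p4) → 40.5093
  f10: (p2, p0, p3) → 69.8116
Σ area = 594.063

Euler characteristic 7−15+10 = 2 ✓

facets=10 area=594.063


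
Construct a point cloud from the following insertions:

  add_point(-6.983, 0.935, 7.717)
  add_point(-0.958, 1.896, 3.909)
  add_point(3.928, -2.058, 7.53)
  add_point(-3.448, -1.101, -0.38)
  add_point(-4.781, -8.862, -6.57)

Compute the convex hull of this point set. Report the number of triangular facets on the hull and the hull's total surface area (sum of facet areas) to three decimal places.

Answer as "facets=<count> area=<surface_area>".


facets=6 area=241.965

Points on the hull: [0, 1, 2, 3, 4] (5 of 5).

Per-facet area ½‖(b−a)×(c−a)‖:
  f1: (p4, p2, p0) → 94.7473
  f2: (p1, p2, p0) → 25.4032
  f3: (p1, p4, p2) → 55.7639
  f4: (p3, p4, p0) → 33.5428
  f5: (p3, p1, p0) → 20.8231
  f6: (p3, p1, p4) → 11.6849
Σ area = 241.965

Euler: V−E+F = 5−9+6 = 2.


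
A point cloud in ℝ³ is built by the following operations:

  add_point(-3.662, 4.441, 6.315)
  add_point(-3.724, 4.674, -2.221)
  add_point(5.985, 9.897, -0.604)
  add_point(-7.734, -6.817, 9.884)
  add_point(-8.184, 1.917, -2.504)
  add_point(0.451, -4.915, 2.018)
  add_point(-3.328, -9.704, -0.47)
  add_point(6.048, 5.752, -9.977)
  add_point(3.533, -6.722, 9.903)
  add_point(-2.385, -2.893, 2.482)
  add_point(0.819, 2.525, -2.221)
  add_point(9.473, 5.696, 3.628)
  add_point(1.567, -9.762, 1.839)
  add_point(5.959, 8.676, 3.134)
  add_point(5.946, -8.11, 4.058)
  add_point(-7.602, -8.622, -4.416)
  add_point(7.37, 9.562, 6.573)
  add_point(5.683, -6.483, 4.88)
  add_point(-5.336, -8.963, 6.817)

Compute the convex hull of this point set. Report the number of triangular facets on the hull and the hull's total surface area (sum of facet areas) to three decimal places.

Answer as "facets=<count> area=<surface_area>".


facets=24 area=1102.745

Hull vertices (14/19): indices [0, 1, 2, 3, 4, 6, 7, 8, 11, 12, 14, 15, 16, 18].

Triangle areas on the boundary:
  f1: (p2, p7, p11) → 33.6430
  f2: (p15, p7, p4) → 88.1846
  f3: (p15, p7, p12) → 108.7364
  f4: (p15, p3, p4) → 73.7390
  f5: (p1, p7, p4) → 24.2685
  f6: (p1, p2, p7) → 54.1559
  f7: (p16, p2, p11) → 17.4267
  f8: (p16, p8, p11) → 39.1393
  f9: (p16, p8, p3) → 93.4637
  f10: (p18, p15, p3) → 21.1972
  f11: (p18, p8, p12) → 34.8867
  f12: (p18, p8, p3) → 21.1720
  f13: (p14, p8, p11) → 45.9668
  f14: (p14, p8, p12) → 16.6013
  f15: (p14, p7, p11) → 99.9650
  f16: (p14, p7, p12) → 50.9399
  f17: (p0, p1, p2) → 47.1167
  f18: (p0, p16, p2) → 43.8351
  f19: (p0, p1, p4) → 22.3967
  f20: (p0, p3, p4) → 63.4179
  f21: (p0, p16, p3) → 56.4868
  f22: (p6, p15, p12) → 5.4746
  f23: (p6, p18, p12) → 20.2576
  f24: (p6, p18, p15) → 20.2740
Σ area = 1102.745

Euler characteristic 14−36+24 = 2 ✓


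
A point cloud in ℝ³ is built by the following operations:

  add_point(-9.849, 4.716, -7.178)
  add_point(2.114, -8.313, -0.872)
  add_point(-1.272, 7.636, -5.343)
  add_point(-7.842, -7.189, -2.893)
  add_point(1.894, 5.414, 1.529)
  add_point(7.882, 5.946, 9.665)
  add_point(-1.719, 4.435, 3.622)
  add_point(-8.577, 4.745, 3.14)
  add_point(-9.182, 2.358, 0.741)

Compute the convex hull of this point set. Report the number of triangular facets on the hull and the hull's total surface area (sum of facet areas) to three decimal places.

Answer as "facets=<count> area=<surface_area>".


Extreme-point indices: [0, 1, 2, 3, 5, 7, 8] — 7 of 9 on the boundary.

Area of each hull facet:
  f1: (p2, p1, p0) → 78.0052
  f2: (p2, p1, p5) → 135.5628
  f3: (p7, p2, p0) → 45.6636
  f4: (p7, p2, p5) → 96.7297
  f5: (p8, p7, p0) → 12.4746
  f6: (p3, p1, p5) → 89.9790
  f7: (p3, p7, p5) → 116.9958
  f8: (p3, p8, p7) → 8.8361
  f9: (p3, p1, p0) → 62.0070
  f10: (p3, p8, p0) → 42.6177
Σ area = 688.872

Euler: V−E+F = 7−15+10 = 2.

facets=10 area=688.872


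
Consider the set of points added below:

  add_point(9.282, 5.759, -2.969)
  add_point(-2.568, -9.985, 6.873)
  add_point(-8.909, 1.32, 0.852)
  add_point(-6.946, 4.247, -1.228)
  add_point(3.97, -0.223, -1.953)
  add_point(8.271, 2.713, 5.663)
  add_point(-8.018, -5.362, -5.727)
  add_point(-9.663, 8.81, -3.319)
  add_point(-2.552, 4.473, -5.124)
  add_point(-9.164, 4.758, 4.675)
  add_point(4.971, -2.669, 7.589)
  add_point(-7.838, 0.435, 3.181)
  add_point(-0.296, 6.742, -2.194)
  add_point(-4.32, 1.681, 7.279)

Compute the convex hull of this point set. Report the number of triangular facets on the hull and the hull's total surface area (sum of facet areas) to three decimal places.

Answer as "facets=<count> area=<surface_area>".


facets=18 area=843.523

Hull vertices (11/14): indices [0, 1, 2, 4, 5, 6, 7, 8, 9, 10, 13].

Per-facet area ½‖(b−a)×(c−a)‖:
  f1: (p8, p0, p7) → 35.5373
  f2: (p8, p6, p7) → 47.9542
  f3: (p8, p6, p0) → 55.6725
  f4: (p2, p6, p7) → 38.8255
  f5: (p2, p6, p1) → 64.0212
  f6: (p4, p6, p0) → 30.7566
  f7: (p4, p6, p1) → 87.6670
  f8: (p9, p2, p7) → 21.5802
  f9: (p9, p13, p1) → 30.2328
  f10: (p9, p2, p1) → 35.7351
  f11: (p5, p9, p13) → 29.8668
  f12: (p5, p0, p7) → 88.3079
  f13: (p5, p9, p7) → 77.9238
  f14: (p10, p13, p1) → 50.5017
  f15: (p10, p5, p13) → 33.7083
  f16: (p10, p5, p0) → 24.3575
  f17: (p10, p4, p0) → 38.7757
  f18: (p10, p4, p1) → 52.0986
Σ area = 843.523

Euler characteristic 11−27+18 = 2 ✓


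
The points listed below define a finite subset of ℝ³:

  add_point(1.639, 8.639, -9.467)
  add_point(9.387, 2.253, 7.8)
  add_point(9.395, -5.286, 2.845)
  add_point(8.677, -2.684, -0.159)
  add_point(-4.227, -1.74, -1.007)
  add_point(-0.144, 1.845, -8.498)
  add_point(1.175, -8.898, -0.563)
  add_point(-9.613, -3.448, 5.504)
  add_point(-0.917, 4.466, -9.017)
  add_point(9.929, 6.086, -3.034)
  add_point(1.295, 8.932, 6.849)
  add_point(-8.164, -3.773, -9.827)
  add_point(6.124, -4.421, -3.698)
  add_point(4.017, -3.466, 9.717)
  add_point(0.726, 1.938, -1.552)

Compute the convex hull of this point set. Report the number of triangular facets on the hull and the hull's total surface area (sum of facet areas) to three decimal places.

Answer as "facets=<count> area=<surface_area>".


facets=20 area=1090.803

Hull vertices (12/15): indices [0, 1, 2, 3, 5, 6, 7, 9, 10, 11, 12, 13].

Triangle areas on the boundary:
  f1: (p11, p6, p7) → 88.3154
  f2: (p0, p11, p7) → 121.8169
  f3: (p12, p11, p6) → 51.9658
  f4: (p12, p0, p9) → 60.2789
  f5: (p13, p6, p7) → 74.9034
  f6: (p10, p1, p9) → 58.5190
  f7: (p10, p0, p9) → 72.1055
  f8: (p10, p0, p7) → 134.6638
  f9: (p10, p13, p7) → 89.4779
  f10: (p10, p13, p1) → 42.5062
  f11: (p5, p0, p11) → 23.9269
  f12: (p5, p12, p11) → 48.6319
  f13: (p5, p12, p0) → 30.8556
  f14: (p2, p13, p1) → 32.3298
  f15: (p2, p1, p9) → 50.3938
  f16: (p2, p12, p6) → 26.8447
  f17: (p2, p13, p6) → 42.2093
  f18: (p3, p12, p9) → 21.4792
  f19: (p3, p2, p9) → 10.9668
  f20: (p3, p2, p12) → 8.6121
Σ area = 1090.803

Check V−E+F: 12 − 30 + 20 = 2.


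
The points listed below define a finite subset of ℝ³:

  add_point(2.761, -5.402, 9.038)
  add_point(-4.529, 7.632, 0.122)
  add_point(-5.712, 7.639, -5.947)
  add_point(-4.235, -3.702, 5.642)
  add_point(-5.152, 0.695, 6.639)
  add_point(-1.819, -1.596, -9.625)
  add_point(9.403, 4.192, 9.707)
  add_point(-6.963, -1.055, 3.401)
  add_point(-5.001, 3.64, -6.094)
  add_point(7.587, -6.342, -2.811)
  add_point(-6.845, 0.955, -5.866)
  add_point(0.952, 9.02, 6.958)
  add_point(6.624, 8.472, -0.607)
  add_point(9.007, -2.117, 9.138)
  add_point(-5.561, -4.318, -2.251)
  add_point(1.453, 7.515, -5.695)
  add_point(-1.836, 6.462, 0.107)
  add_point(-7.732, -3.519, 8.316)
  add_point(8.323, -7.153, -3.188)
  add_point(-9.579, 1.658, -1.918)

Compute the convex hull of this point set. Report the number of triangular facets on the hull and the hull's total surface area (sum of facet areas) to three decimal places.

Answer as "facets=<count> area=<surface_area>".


14 of the 20 inputs are extreme points: [0, 1, 2, 5, 6, 10, 11, 12, 13, 14, 15, 17, 18, 19].

Per-facet area ½‖(b−a)×(c−a)‖:
  f1: (p15, p5, p18) → 69.0302
  f2: (p0, p17, p6) → 56.7471
  f3: (p0, p17, p18) → 67.3727
  f4: (p14, p17, p19) → 38.0504
  f5: (p14, p5, p18) → 56.2782
  f6: (p14, p17, p18) → 73.8398
  f7: (p2, p15, p5) → 35.6004
  f8: (p13, p18, p6) → 37.5349
  f9: (p13, p0, p6) → 19.1435
  f10: (p13, p0, p18) → 45.7404
  f11: (p10, p2, p19) → 16.4402
  f12: (p10, p2, p5) → 22.2914
  f13: (p10, p14, p19) → 15.4261
  f14: (p10, p14, p5) → 21.8619
  f15: (p12, p2, p15) → 17.9769
  f16: (p12, p18, p6) → 88.8406
  f17: (p12, p15, p18) → 57.4690
  f18: (p11, p17, p6) → 77.3000
  f19: (p11, p12, p6) → 45.5195
  f20: (p11, p12, p2) → 62.0943
  f21: (p1, p2, p19) → 23.2552
  f22: (p1, p11, p2) → 13.3087
  f23: (p1, p17, p19) → 46.9539
  f24: (p1, p11, p17) → 61.9456
Σ area = 1070.021

Check V−E+F: 14 − 36 + 24 = 2.

facets=24 area=1070.021


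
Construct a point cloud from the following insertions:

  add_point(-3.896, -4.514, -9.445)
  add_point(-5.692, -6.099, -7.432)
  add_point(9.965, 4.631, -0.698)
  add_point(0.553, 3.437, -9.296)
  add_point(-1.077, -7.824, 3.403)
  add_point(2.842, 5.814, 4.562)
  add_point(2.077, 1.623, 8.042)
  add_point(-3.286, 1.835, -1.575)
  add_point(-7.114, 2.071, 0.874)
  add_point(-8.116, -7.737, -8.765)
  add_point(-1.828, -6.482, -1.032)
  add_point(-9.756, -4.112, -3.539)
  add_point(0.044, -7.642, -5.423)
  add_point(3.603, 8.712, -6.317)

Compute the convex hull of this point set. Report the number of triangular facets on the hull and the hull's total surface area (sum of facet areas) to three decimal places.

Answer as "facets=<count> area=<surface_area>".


Extreme-point indices: [0, 2, 3, 4, 5, 6, 8, 9, 11, 12, 13] — 11 of 14 on the boundary.

Area of each hull facet:
  f1: (p6, p4, p2) → 66.4484
  f2: (p12, p4, p2) → 71.9137
  f3: (p8, p4, p11) → 44.5636
  f4: (p8, p6, p4) → 57.1375
  f5: (p5, p6, p2) → 22.7024
  f6: (p5, p13, p2) → 40.7890
  f7: (p5, p8, p6) → 30.5179
  f8: (p5, p8, p13) → 62.5823
  f9: (p9, p4, p11) → 38.2404
  f10: (p9, p12, p4) → 37.8964
  f11: (p3, p12, p2) → 74.8170
  f12: (p3, p13, p2) → 31.0923
  f13: (p3, p9, p11) → 44.9665
  f14: (p3, p8, p11) → 50.8712
  f15: (p3, p8, p13) → 43.4394
  f16: (p0, p9, p12) → 17.1345
  f17: (p0, p3, p12) → 29.1512
  f18: (p0, p3, p9) → 10.2126
Σ area = 774.476

Check V−E+F: 11 − 27 + 18 = 2.

facets=18 area=774.476


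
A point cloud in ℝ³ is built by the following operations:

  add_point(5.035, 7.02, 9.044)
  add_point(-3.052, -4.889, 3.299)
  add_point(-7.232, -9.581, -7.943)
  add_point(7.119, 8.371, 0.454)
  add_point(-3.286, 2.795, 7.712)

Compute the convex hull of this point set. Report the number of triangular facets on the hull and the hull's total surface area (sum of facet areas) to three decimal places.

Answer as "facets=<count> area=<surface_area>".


Hull vertices (5/5): indices [0, 1, 2, 3, 4].

Area of each hull facet:
  f1: (p1, p3, p2) → 102.9247
  f2: (p1, p0, p3) → 68.8088
  f3: (p4, p3, p2) → 140.9380
  f4: (p4, p0, p3) → 41.7448
  f5: (p4, p1, p2) → 38.2792
  f6: (p4, p1, p0) → 37.6087
Σ area = 430.304

Euler characteristic 5−9+6 = 2 ✓

facets=6 area=430.304


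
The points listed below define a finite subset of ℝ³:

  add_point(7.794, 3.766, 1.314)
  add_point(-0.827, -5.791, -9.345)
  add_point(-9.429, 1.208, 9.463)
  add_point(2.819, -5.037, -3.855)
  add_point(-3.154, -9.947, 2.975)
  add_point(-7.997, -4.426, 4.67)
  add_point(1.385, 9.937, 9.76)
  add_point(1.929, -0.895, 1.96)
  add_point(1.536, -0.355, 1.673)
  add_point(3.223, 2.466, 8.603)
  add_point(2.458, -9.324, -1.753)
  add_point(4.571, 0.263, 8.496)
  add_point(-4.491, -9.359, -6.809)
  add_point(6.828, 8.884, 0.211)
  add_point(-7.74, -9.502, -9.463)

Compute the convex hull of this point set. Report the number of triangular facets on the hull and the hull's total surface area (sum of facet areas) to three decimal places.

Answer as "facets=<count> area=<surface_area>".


facets=18 area=955.864

11 of the 15 inputs are extreme points: [0, 1, 2, 3, 4, 5, 6, 10, 11, 13, 14].

Triangle areas on the boundary:
  f1: (p11, p4, p2) → 86.2826
  f2: (p13, p14, p2) → 212.1363
  f3: (p5, p4, p2) → 16.5350
  f4: (p5, p14, p2) → 29.3802
  f5: (p5, p14, p4) → 49.9544
  f6: (p10, p14, p4) → 45.9075
  f7: (p10, p11, p0) → 58.8429
  f8: (p10, p11, p4) → 49.9656
  f9: (p1, p13, p0) → 42.0849
  f10: (p1, p13, p14) → 51.7643
  f11: (p1, p10, p14) → 34.8999
  f12: (p6, p11, p0) → 43.6136
  f13: (p6, p13, p0) → 29.3922
  f14: (p6, p11, p2) → 66.7395
  f15: (p6, p13, p2) → 73.0830
  f16: (p3, p10, p0) → 23.1020
  f17: (p3, p1, p0) → 26.6890
  f18: (p3, p1, p10) → 15.4916
Σ area = 955.864

Check V−E+F: 11 − 27 + 18 = 2.


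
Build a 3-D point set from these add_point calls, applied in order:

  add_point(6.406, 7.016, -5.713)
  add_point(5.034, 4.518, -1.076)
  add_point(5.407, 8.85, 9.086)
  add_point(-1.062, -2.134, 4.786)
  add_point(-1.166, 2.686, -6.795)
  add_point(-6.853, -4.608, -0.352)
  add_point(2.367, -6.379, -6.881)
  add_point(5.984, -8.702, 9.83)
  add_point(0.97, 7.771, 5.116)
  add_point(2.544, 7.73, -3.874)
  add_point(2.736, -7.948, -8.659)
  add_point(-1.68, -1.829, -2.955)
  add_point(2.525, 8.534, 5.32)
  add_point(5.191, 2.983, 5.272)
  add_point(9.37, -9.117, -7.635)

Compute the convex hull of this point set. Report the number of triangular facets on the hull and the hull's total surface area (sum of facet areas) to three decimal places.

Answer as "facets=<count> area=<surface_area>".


facets=18 area=952.242

11 of the 15 inputs are extreme points: [0, 2, 3, 4, 5, 7, 8, 9, 10, 12, 14].

Area of each hull facet:
  f1: (p7, p2, p14) → 156.3825
  f2: (p0, p2, p14) → 119.5881
  f3: (p3, p7, p5) → 36.2707
  f4: (p3, p7, p2) → 73.0987
  f5: (p10, p0, p14) → 53.2127
  f6: (p10, p4, p0) → 49.5932
  f7: (p10, p4, p5) → 60.9577
  f8: (p10, p7, p5) → 107.6644
  f9: (p10, p7, p14) → 60.5712
  f10: (p9, p0, p2) → 28.0724
  f11: (p9, p4, p0) → 14.7405
  f12: (p8, p3, p5) → 36.4658
  f13: (p8, p3, p2) → 28.7470
  f14: (p8, p4, p5) → 72.6881
  f15: (p8, p9, p4) → 29.7955
  f16: (p12, p9, p2) → 13.3352
  f17: (p12, p8, p2) → 3.1048
  f18: (p12, p8, p9) → 7.9536
Σ area = 952.242

Euler: V−E+F = 11−27+18 = 2.


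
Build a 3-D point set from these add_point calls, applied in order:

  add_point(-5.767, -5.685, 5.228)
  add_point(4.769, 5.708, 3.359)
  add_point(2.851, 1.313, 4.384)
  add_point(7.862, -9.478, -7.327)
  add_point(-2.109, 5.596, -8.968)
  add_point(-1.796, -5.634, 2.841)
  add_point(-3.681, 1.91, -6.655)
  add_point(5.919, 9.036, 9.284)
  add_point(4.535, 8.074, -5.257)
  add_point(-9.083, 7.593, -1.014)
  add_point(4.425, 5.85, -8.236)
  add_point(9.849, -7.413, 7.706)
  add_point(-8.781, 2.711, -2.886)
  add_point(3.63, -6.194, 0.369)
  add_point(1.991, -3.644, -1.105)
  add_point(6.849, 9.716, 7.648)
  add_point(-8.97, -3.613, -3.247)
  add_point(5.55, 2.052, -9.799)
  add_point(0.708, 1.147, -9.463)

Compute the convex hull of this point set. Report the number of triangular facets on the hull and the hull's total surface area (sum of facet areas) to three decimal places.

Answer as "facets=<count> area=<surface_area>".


facets=22 area=1209.462

Extreme-point indices: [0, 3, 4, 7, 8, 9, 10, 11, 12, 15, 16, 17, 18] — 13 of 19 on the boundary.

Triangle areas on the boundary:
  f1: (p17, p15, p11) → 153.5868
  f2: (p0, p16, p9) → 53.0495
  f3: (p8, p15, p9) → 93.6176
  f4: (p8, p17, p15) → 37.8704
  f5: (p4, p8, p9) → 42.6687
  f6: (p3, p17, p11) → 91.5099
  f7: (p3, p0, p11) → 117.3270
  f8: (p3, p0, p16) → 83.5015
  f9: (p7, p15, p11) → 16.8124
  f10: (p7, p0, p11) → 128.0737
  f11: (p7, p15, p9) → 18.2371
  f12: (p7, p0, p9) → 128.8307
  f13: (p12, p16, p9) → 5.2385
  f14: (p12, p4, p9) → 24.8169
  f15: (p12, p4, p16) → 28.7568
  f16: (p10, p8, p17) → 4.5380
  f17: (p10, p4, p17) → 13.7621
  f18: (p10, p4, p8) → 12.1127
  f19: (p18, p4, p17) → 12.1066
  f20: (p18, p3, p17) → 29.6646
  f21: (p18, p4, p16) → 32.5995
  f22: (p18, p3, p16) → 80.7811
Σ area = 1209.462

Euler characteristic 13−33+22 = 2 ✓


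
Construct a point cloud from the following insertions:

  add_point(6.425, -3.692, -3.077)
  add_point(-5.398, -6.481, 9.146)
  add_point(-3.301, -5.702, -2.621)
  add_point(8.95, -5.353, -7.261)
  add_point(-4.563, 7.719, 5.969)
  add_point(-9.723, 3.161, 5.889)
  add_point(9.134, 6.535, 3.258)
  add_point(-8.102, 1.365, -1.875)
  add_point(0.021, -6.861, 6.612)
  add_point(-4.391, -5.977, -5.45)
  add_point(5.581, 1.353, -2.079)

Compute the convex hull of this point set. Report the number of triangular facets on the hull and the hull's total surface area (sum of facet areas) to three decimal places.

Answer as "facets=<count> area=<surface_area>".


Hull vertices (9/11): indices [1, 3, 4, 5, 6, 7, 8, 9, 10].

Triangle areas on the boundary:
  f1: (p8, p3, p6) → 115.3251
  f2: (p8, p1, p6) → 41.9795
  f3: (p4, p7, p5) → 27.9955
  f4: (p4, p7, p6) → 74.2986
  f5: (p4, p1, p5) → 36.5389
  f6: (p4, p1, p6) → 102.1056
  f7: (p10, p3, p6) → 27.8777
  f8: (p10, p7, p6) → 51.1708
  f9: (p10, p7, p3) → 57.7590
  f10: (p9, p7, p3) → 54.7107
  f11: (p9, p8, p3) → 84.8190
  f12: (p9, p8, p1) → 38.4553
  f13: (p9, p1, p5) → 77.2952
  f14: (p9, p7, p5) → 27.9097
Σ area = 818.241

Euler: V−E+F = 9−21+14 = 2.

facets=14 area=818.241


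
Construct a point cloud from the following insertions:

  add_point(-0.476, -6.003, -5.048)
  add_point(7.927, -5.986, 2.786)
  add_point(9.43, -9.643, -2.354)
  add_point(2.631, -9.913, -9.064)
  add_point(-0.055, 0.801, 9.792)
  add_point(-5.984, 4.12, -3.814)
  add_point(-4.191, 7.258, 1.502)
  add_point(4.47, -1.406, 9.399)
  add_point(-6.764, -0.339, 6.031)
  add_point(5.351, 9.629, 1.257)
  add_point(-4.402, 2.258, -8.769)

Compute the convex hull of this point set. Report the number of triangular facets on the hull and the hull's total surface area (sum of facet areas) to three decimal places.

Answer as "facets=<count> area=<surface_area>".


facets=16 area=860.057

Extreme-point indices: [1, 2, 3, 4, 5, 6, 7, 8, 9, 10] — 10 of 11 on the boundary.

Per-facet area ½‖(b−a)×(c−a)‖:
  f1: (p3, p2, p8) → 94.3938
  f2: (p3, p9, p2) → 95.6893
  f3: (p10, p3, p8) → 106.7985
  f4: (p10, p3, p9) → 110.4942
  f5: (p7, p2, p8) → 88.5396
  f6: (p6, p10, p9) → 55.8978
  f7: (p1, p9, p2) → 44.1857
  f8: (p1, p7, p2) → 4.8702
  f9: (p1, p7, p9) → 60.0749
  f10: (p5, p10, p8) → 21.4693
  f11: (p5, p6, p8) → 29.5248
  f12: (p5, p6, p10) → 9.9994
  f13: (p4, p7, p9) → 33.6186
  f14: (p4, p6, p9) → 54.4197
  f15: (p4, p7, p8) → 14.5482
  f16: (p4, p6, p8) → 35.5331
Σ area = 860.057

Check V−E+F: 10 − 24 + 16 = 2.


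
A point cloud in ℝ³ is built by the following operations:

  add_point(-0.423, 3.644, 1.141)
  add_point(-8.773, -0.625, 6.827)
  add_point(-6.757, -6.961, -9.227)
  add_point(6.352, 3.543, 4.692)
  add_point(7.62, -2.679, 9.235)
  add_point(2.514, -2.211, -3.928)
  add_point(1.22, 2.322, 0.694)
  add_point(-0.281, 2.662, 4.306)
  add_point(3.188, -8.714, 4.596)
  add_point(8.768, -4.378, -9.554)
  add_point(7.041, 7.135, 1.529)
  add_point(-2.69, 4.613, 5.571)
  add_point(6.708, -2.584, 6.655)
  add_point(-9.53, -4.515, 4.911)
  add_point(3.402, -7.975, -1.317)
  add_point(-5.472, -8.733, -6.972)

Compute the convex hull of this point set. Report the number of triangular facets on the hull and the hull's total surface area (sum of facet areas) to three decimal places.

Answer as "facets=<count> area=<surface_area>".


facets=20 area=930.276

Hull vertices (12/16): indices [0, 1, 2, 3, 4, 8, 9, 10, 11, 13, 14, 15].

Facet areas (half cross-product norm):
  f1: (p4, p10, p9) → 99.3683
  f2: (p2, p10, p9) → 126.5142
  f3: (p15, p2, p13) → 19.5826
  f4: (p15, p2, p9) → 23.6283
  f5: (p3, p4, p10) → 5.9259
  f6: (p11, p3, p10) → 21.9646
  f7: (p11, p3, p4) → 35.0043
  f8: (p8, p4, p9) → 69.2659
  f9: (p8, p4, p13) → 57.1197
  f10: (p8, p15, p13) → 80.8606
  f11: (p0, p2, p10) → 49.7431
  f12: (p0, p11, p10) → 20.0585
  f13: (p0, p11, p2) → 35.1202
  f14: (p1, p2, p13) → 27.1448
  f15: (p1, p11, p2) → 70.5915
  f16: (p1, p4, p13) → 36.4674
  f17: (p1, p11, p4) → 52.4815
  f18: (p14, p15, p9) → 55.1867
  f19: (p14, p8, p9) → 16.8722
  f20: (p14, p8, p15) → 27.3756
Σ area = 930.276

Check V−E+F: 12 − 30 + 20 = 2.


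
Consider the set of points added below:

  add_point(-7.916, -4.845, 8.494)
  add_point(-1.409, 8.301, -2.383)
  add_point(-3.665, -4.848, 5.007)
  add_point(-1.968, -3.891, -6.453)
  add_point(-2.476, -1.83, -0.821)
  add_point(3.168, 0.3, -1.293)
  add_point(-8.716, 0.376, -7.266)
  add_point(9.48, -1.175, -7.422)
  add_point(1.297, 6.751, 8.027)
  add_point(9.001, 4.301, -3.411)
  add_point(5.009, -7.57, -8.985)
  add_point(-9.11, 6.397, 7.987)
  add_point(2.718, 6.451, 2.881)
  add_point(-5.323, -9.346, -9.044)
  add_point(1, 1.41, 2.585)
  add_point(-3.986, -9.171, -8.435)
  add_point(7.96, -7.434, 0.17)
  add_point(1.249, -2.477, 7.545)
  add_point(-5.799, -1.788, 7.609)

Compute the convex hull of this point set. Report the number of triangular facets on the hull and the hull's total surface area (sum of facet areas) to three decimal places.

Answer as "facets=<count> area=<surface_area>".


13 of the 19 inputs are extreme points: [0, 1, 6, 7, 8, 9, 10, 11, 12, 13, 15, 16, 17].

Triangle areas on the boundary:
  f1: (p8, p0, p11) → 58.7681
  f2: (p6, p0, p11) → 87.7585
  f3: (p6, p0, p13) → 85.9056
  f4: (p10, p6, p7) → 63.3511
  f5: (p10, p6, p13) → 54.0560
  f6: (p16, p10, p7) → 35.5510
  f7: (p16, p0, p13) → 132.5013
  f8: (p1, p8, p11) → 54.8167
  f9: (p1, p6, p11) → 76.5556
  f10: (p1, p6, p7) → 89.9029
  f11: (p17, p8, p0) → 42.5780
  f12: (p17, p16, p0) → 44.7218
  f13: (p17, p16, p8) → 45.2488
  f14: (p15, p10, p13) → 3.1652
  f15: (p15, p16, p13) → 2.1299
  f16: (p15, p16, p10) → 42.6633
  f17: (p9, p1, p7) → 34.8060
  f18: (p9, p16, p7) → 33.8389
  f19: (p9, p16, p8) → 85.6379
  f20: (p12, p1, p8) → 15.4097
  f21: (p12, p9, p8) → 12.5771
  f22: (p12, p9, p1) → 31.7035
Σ area = 1133.647

Euler characteristic 13−33+22 = 2 ✓

facets=22 area=1133.647


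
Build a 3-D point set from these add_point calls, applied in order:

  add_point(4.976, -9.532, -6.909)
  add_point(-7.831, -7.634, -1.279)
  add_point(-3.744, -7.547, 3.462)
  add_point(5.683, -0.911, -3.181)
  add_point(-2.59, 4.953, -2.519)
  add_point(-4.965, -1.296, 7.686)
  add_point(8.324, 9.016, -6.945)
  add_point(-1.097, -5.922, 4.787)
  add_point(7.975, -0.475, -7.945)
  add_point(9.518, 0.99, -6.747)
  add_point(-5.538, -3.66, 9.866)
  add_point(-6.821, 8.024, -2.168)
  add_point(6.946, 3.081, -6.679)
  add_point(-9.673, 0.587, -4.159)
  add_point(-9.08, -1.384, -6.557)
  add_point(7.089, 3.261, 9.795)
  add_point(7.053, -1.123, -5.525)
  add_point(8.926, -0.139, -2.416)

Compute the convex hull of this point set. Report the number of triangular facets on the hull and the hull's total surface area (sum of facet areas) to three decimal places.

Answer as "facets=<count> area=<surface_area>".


Points on the hull: [0, 1, 2, 6, 7, 8, 9, 10, 11, 13, 14, 15, 17] (13 of 18).

Area of each hull facet:
  f1: (p11, p10, p13) → 62.3723
  f2: (p14, p11, p13) → 9.4661
  f3: (p15, p11, p10) → 116.5997
  f4: (p15, p7, p10) → 46.9997
  f5: (p15, p7, p0) → 88.2810
  f6: (p8, p0, p9) → 8.2420
  f7: (p8, p14, p0) → 76.3921
  f8: (p1, p14, p0) → 58.4077
  f9: (p1, p10, p13) → 53.6234
  f10: (p1, p14, p13) → 13.0742
  f11: (p17, p0, p9) → 24.9267
  f12: (p17, p15, p9) → 14.4061
  f13: (p17, p15, p0) → 59.1968
  f14: (p6, p14, p11) → 83.7672
  f15: (p6, p8, p14) → 81.5551
  f16: (p6, p8, p9) → 8.6477
  f17: (p6, p15, p9) → 67.8923
  f18: (p6, p15, p11) → 131.1704
  f19: (p2, p7, p0) → 22.9187
  f20: (p2, p1, p0) → 42.3126
  f21: (p2, p7, p10) → 11.9955
  f22: (p2, p1, p10) → 21.0910
Σ area = 1103.338

Euler characteristic 13−33+22 = 2 ✓

facets=22 area=1103.338


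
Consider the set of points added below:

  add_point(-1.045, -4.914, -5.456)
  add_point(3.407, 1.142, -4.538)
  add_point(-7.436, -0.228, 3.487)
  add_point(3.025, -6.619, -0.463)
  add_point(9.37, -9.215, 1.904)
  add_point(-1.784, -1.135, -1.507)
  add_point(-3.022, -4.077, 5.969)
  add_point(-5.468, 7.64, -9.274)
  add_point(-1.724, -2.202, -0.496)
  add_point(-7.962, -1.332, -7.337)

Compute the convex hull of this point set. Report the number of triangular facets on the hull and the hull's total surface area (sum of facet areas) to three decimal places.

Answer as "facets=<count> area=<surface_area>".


facets=12 area=533.691

8 of the 10 inputs are extreme points: [0, 1, 2, 3, 4, 6, 7, 9].

Per-facet area ½‖(b−a)×(c−a)‖:
  f1: (p2, p7, p9) → 51.5739
  f2: (p2, p6, p9) → 32.3214
  f3: (p0, p7, p9) → 36.9661
  f4: (p0, p6, p9) → 46.5151
  f5: (p1, p0, p4) → 49.1251
  f6: (p1, p0, p7) → 45.2854
  f7: (p1, p6, p4) → 80.6720
  f8: (p1, p2, p7) → 77.3541
  f9: (p1, p2, p6) → 41.6062
  f10: (p3, p6, p4) → 29.8111
  f11: (p3, p0, p4) → 11.8933
  f12: (p3, p0, p6) → 30.5672
Σ area = 533.691

Euler characteristic 8−18+12 = 2 ✓


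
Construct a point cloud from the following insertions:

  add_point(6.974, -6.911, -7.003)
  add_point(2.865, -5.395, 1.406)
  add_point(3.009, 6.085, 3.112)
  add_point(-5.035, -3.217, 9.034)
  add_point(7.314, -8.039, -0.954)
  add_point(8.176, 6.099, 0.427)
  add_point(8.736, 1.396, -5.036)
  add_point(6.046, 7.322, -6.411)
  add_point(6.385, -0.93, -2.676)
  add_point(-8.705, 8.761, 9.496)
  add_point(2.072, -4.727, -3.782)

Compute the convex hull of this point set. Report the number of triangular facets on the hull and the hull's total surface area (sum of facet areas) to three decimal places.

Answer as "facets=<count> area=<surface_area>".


Points on the hull: [0, 3, 4, 5, 6, 7, 9, 10] (8 of 11).

Facet areas (half cross-product norm):
  f1: (p0, p4, p6) → 26.8133
  f2: (p3, p0, p4) → 44.3983
  f3: (p5, p4, p6) → 35.9780
  f4: (p5, p3, p9) → 110.9207
  f5: (p5, p3, p4) → 112.5978
  f6: (p7, p0, p6) → 20.0989
  f7: (p7, p5, p9) → 69.3537
  f8: (p7, p5, p6) → 21.4176
  f9: (p10, p7, p9) → 134.5841
  f10: (p10, p7, p0) → 40.5402
  f11: (p10, p3, p9) → 88.8816
  f12: (p10, p3, p0) → 23.4273
Σ area = 729.012

Euler characteristic 8−18+12 = 2 ✓

facets=12 area=729.012


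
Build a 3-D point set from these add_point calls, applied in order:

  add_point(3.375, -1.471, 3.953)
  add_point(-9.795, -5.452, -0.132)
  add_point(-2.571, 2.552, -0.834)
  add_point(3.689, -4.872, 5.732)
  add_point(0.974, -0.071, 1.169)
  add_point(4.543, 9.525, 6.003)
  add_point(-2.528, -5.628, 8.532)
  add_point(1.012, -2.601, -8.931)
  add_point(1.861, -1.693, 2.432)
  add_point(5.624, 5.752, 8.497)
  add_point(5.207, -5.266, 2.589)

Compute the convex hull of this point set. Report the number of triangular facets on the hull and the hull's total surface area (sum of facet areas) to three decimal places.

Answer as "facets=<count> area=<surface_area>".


8 of the 11 inputs are extreme points: [1, 2, 3, 5, 6, 7, 9, 10].

Facet areas (half cross-product norm):
  f1: (p2, p7, p1) → 55.1336
  f2: (p5, p6, p1) → 94.6881
  f3: (p5, p6, p9) → 27.6904
  f4: (p5, p2, p1) → 40.4820
  f5: (p5, p2, p7) → 52.4184
  f6: (p10, p6, p1) → 55.1480
  f7: (p10, p7, p1) → 83.3702
  f8: (p10, p5, p9) → 25.9202
  f9: (p10, p5, p7) → 95.3063
  f10: (p3, p6, p9) → 37.7365
  f11: (p3, p10, p9) → 18.9362
  f12: (p3, p10, p6) → 8.0439
Σ area = 594.874

Check V−E+F: 8 − 18 + 12 = 2.

facets=12 area=594.874


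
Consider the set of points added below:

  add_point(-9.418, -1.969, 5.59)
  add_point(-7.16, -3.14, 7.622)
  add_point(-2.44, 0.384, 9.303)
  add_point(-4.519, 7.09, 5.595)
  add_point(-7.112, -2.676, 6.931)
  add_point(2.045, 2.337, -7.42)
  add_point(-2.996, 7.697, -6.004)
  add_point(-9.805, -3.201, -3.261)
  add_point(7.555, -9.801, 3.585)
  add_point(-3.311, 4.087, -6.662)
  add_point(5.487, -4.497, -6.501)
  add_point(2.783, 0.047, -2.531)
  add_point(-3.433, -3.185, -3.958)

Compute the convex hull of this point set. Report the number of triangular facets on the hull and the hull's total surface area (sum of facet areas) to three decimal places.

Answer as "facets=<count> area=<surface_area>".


facets=18 area=765.648

Hull vertices (11/13): indices [0, 1, 2, 3, 5, 6, 7, 8, 9, 10, 11].

Facet areas (half cross-product norm):
  f1: (p10, p8, p7) → 90.7837
  f2: (p1, p8, p7) → 93.1962
  f3: (p1, p2, p8) → 47.0769
  f4: (p9, p6, p7) → 13.8499
  f5: (p9, p10, p7) → 63.4658
  f6: (p5, p10, p8) → 36.0441
  f7: (p5, p9, p6) → 10.1506
  f8: (p5, p9, p10) → 16.1082
  f9: (p0, p1, p7) → 11.6690
  f10: (p11, p5, p8) → 19.5773
  f11: (p3, p1, p2) → 24.0206
  f12: (p3, p0, p1) → 16.7627
  f13: (p3, p6, p7) → 72.9909
  f14: (p3, p0, p7) → 45.5918
  f15: (p3, p5, p6) → 42.6322
  f16: (p3, p11, p5) → 34.2229
  f17: (p3, p2, p8) → 50.7230
  f18: (p3, p11, p8) → 76.7824
Σ area = 765.648

Euler: V−E+F = 11−27+18 = 2.


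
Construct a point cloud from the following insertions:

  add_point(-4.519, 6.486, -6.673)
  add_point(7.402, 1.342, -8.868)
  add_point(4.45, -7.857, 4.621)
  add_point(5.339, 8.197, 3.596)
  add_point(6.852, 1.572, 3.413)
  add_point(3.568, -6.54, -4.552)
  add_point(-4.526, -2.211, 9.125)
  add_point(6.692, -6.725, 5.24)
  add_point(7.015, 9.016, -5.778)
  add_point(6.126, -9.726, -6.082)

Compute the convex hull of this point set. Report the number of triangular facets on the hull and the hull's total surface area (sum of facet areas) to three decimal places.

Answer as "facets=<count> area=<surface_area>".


facets=14 area=816.922

Hull vertices (9/10): indices [0, 1, 2, 3, 4, 6, 7, 8, 9].

Facet areas (half cross-product norm):
  f1: (p0, p9, p6) → 158.0063
  f2: (p0, p9, p1) → 73.4855
  f3: (p0, p8, p1) → 48.2301
  f4: (p7, p9, p1) → 67.3258
  f5: (p2, p9, p6) → 51.4653
  f6: (p2, p7, p6) → 13.8594
  f7: (p2, p7, p9) → 13.9985
  f8: (p3, p7, p6) → 87.8230
  f9: (p3, p0, p6) → 106.2541
  f10: (p3, p0, p8) → 56.2169
  f11: (p4, p3, p8) → 32.4818
  f12: (p4, p3, p7) → 9.7259
  f13: (p4, p8, p1) → 46.8373
  f14: (p4, p7, p1) → 51.2118
Σ area = 816.922

Euler characteristic 9−21+14 = 2 ✓
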